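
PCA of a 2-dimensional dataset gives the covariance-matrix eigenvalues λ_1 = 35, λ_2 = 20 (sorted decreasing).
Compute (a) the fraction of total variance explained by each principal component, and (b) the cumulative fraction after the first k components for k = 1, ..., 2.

Step 1 — total variance = trace(Sigma) = Σ λ_i = 35 + 20 = 55.

Step 2 — fraction explained by component i = λ_i / Σ λ:
  PC1: 35/55 = 0.6364
  PC2: 20/55 = 0.3636

Step 3 — cumulative fraction after k components = (λ_1 + ... + λ_k) / Σ λ:
  k = 1: 35/55 = 0.6364
  k = 2: (35 + 20)/55 = 55/55 = 1

Summary (fraction, with percent):

explained: PC1 0.6364 (63.64%), PC2 0.3636 (36.36%);  cumulative: 0.6364, 1


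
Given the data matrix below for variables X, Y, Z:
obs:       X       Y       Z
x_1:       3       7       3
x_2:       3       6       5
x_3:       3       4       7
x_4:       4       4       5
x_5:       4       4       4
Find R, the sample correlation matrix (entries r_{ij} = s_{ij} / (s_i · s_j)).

Step 1 — column means:
  mean(X) = (3 + 3 + 3 + 4 + 4) / 5 = 17/5 = 3.4
  mean(Y) = (7 + 6 + 4 + 4 + 4) / 5 = 25/5 = 5
  mean(Z) = (3 + 5 + 7 + 5 + 4) / 5 = 24/5 = 4.8

Step 2 — sample variances and covariances s[i,j] = (1/(n-1)) · Σ_k (x_{k,i} - mean_i) · (x_{k,j} - mean_j), with n-1 = 4:
  s[X,X] = ((-0.4)·(-0.4) + (-0.4)·(-0.4) + (-0.4)·(-0.4) + (0.6)·(0.6) + (0.6)·(0.6)) / 4 = 1.2/4 = 0.3
  s[X,Y] = ((-0.4)·(2) + (-0.4)·(1) + (-0.4)·(-1) + (0.6)·(-1) + (0.6)·(-1)) / 4 = -2/4 = -0.5
  s[X,Z] = ((-0.4)·(-1.8) + (-0.4)·(0.2) + (-0.4)·(2.2) + (0.6)·(0.2) + (0.6)·(-0.8)) / 4 = -0.6/4 = -0.15
  s[Y,Y] = ((2)·(2) + (1)·(1) + (-1)·(-1) + (-1)·(-1) + (-1)·(-1)) / 4 = 8/4 = 2
  s[Y,Z] = ((2)·(-1.8) + (1)·(0.2) + (-1)·(2.2) + (-1)·(0.2) + (-1)·(-0.8)) / 4 = -5/4 = -1.25
  s[Z,Z] = ((-1.8)·(-1.8) + (0.2)·(0.2) + (2.2)·(2.2) + (0.2)·(0.2) + (-0.8)·(-0.8)) / 4 = 8.8/4 = 2.2
  Sample standard deviations s_i = √(s[i,i]):
  s(X) = √(0.3) = 0.5477
  s(Y) = √(2) = 1.4142
  s(Z) = √(2.2) = 1.4832

Step 3 — r_{ij} = s_{ij} / (s_i · s_j):
  r[X,X] = 1 (diagonal).
  r[X,Y] = -0.5 / (0.5477 · 1.4142) = -0.5 / 0.7746 = -0.6455
  r[X,Z] = -0.15 / (0.5477 · 1.4832) = -0.15 / 0.8124 = -0.1846
  r[Y,Y] = 1 (diagonal).
  r[Y,Z] = -1.25 / (1.4142 · 1.4832) = -1.25 / 2.0976 = -0.5959
  r[Z,Z] = 1 (diagonal).

R is symmetric with unit diagonal. Assembling:

R = [[1, -0.6455, -0.1846],
 [-0.6455, 1, -0.5959],
 [-0.1846, -0.5959, 1]]


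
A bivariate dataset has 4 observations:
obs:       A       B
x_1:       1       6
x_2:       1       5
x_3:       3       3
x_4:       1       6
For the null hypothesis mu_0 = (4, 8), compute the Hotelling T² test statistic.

Step 1 — sample mean vector:
  mean(A) = (1 + 1 + 3 + 1) / 4 = 6/4 = 1.5
  mean(B) = (6 + 5 + 3 + 6) / 4 = 20/4 = 5
  x̄ = (1.5, 5),  deviation x̄ - mu_0 = (1.5, 5) - (4, 8) = (-2.5, -3).

Step 2 — sample covariance matrix, S[i,j] = (1/(n-1)) · Σ_k (x_{k,i} - mean_i) · (x_{k,j} - mean_j), divisor n-1 = 3:
  S[A,A] = ((-0.5)·(-0.5) + (-0.5)·(-0.5) + (1.5)·(1.5) + (-0.5)·(-0.5)) / 3 = 3/3 = 1
  S[A,B] = ((-0.5)·(1) + (-0.5)·(0) + (1.5)·(-2) + (-0.5)·(1)) / 3 = -4/3 = -1.3333
  S[B,B] = ((1)·(1) + (0)·(0) + (-2)·(-2) + (1)·(1)) / 3 = 6/3 = 2
  S = [[1, -1.3333],
 [-1.3333, 2]].

Step 3 — invert S. det(S) = 1·2 - (-1.3333)² = 0.2222.
  S^{-1} = (1/det) · [[d, -b], [-b, a]] = [[9, 6],
 [6, 4.5]].

Step 4 — quadratic form (x̄ - mu_0)^T · S^{-1} · (x̄ - mu_0):
  S^{-1} · (x̄ - mu_0) = (-40.5, -28.5),
  (x̄ - mu_0)^T · [...] = (-2.5)·(-40.5) + (-3)·(-28.5) = 186.75.

Step 5 — scale by n: T² = 4 · 186.75 = 747.

T² ≈ 747


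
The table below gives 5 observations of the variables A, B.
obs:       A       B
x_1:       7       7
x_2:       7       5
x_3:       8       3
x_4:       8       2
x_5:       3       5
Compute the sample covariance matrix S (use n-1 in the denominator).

Step 1 — column means:
  mean(A) = (7 + 7 + 8 + 8 + 3) / 5 = 33/5 = 6.6
  mean(B) = (7 + 5 + 3 + 2 + 5) / 5 = 22/5 = 4.4

Step 2 — sample covariance S[i,j] = (1/(n-1)) · Σ_k (x_{k,i} - mean_i) · (x_{k,j} - mean_j), with n-1 = 4.
  S[A,A] = ((0.4)·(0.4) + (0.4)·(0.4) + (1.4)·(1.4) + (1.4)·(1.4) + (-3.6)·(-3.6)) / 4 = 17.2/4 = 4.3
  S[A,B] = ((0.4)·(2.6) + (0.4)·(0.6) + (1.4)·(-1.4) + (1.4)·(-2.4) + (-3.6)·(0.6)) / 4 = -6.2/4 = -1.55
  S[B,B] = ((2.6)·(2.6) + (0.6)·(0.6) + (-1.4)·(-1.4) + (-2.4)·(-2.4) + (0.6)·(0.6)) / 4 = 15.2/4 = 3.8

S is symmetric (S[j,i] = S[i,j]). Assembling:

S = [[4.3, -1.55],
 [-1.55, 3.8]]


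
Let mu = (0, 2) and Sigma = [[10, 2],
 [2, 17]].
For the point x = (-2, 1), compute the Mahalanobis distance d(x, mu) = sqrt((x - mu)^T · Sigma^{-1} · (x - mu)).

Step 1 — centre the observation: (x - mu) = (-2, -1).

Step 2 — invert Sigma. det(Sigma) = 10·17 - (2)² = 166.
  Sigma^{-1} = (1/det) · [[d, -b], [-b, a]] = [[0.1024, -0.012],
 [-0.012, 0.0602]].

Step 3 — form the quadratic (x - mu)^T · Sigma^{-1} · (x - mu):
  Sigma^{-1} · (x - mu) = (-0.1928, -0.0361).
  (x - mu)^T · [Sigma^{-1} · (x - mu)] = (-2)·(-0.1928) + (-1)·(-0.0361) = 0.4217.

Step 4 — take square root: d = √(0.4217) ≈ 0.6494.

d(x, mu) = √(0.4217) ≈ 0.6494


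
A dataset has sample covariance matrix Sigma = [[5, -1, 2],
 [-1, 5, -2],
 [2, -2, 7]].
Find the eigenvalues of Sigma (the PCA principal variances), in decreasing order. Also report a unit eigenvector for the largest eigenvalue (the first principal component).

Step 1 — characteristic polynomial p(λ) = det(λI - Sigma) = λ³ - tr·λ² + c_1·λ - det, where tr = trace, c_1 = sum of the principal 2×2 minors, det = det(Sigma):
  tr = 5 + 5 + 7 = 17,
  c_1 = (5·5 - (-1)²) + (5·7 - (2)²) + (5·7 - (-2)²) = 24 + 31 + 31 = 86,
  det = 5·(5·7 - (-2)²) - (-1)·((-1)·7 - (-2)·(2)) + (2)·((-1)·(-2) - 5·(2)) = 5·(31) - (-1)·(-3) + (2)·(-8) = 136.
  So p(λ) = λ³ - 17λ² + 86λ - 136.
Step 2 — look for an integer root (rational root theorem: any rational root is an integer divisor of 136). Testing λ = 4:
  p(4) = 64 - 272 + 344 - 136 = 0  ✓
  Dividing out (λ - 4): p(λ) = (λ - 4)(λ² - 13λ + 34).
Step 3 — remaining eigenvalues from the quadratic λ² - 13λ + 34 = 0:
  Δ = 13² - 4·34 = 169 - 136 = 33,  λ = (13 ± √33)/2 = (13 ± 5.7446)/2 ≈ 9.3723 or 3.6277.
  Sorted: λ_1 = 9.3723,  λ_2 = 4,  λ_3 = 3.6277  (check: sum = 17 = tr ✓).

Step 4 — unit eigenvector for λ_1 ≈ 9.3723: v spans the null space of (Sigma - λ_1 I), whose rows are
  r_1 = (-4.3723, -1, 2),  r_2 = (-1, -4.3723, -2),  r_3 = (2, -2, -2.3723).
  v is orthogonal to every row, so take v ∝ r_1 × r_2 = ((-1)·(-2) - (2)·(-4.3723), (2)·(-1) - (-4.3723)·(-2), (-4.3723)·(-4.3723) - (-1)·(-1)) ≈ (10.7446, -10.7446, 18.1168).
  Let u = (10.7446, -10.7446, 18.1168).
  ||u|| = √((10.7446)² + (-10.7446)² + (18.1168)²) = √(559.1113) ≈ 23.6455,  v_1 = u/||u|| ≈ (0.4544, -0.4544, 0.7662) (||v_1|| = 1).

λ_1 = 9.3723,  λ_2 = 4,  λ_3 = 3.6277;  v_1 ≈ (0.4544, -0.4544, 0.7662)


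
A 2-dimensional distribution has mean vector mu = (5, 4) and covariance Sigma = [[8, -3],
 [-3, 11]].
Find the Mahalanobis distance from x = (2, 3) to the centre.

Step 1 — centre the observation: (x - mu) = (-3, -1).

Step 2 — invert Sigma. det(Sigma) = 8·11 - (-3)² = 79.
  Sigma^{-1} = (1/det) · [[d, -b], [-b, a]] = [[0.1392, 0.038],
 [0.038, 0.1013]].

Step 3 — form the quadratic (x - mu)^T · Sigma^{-1} · (x - mu):
  Sigma^{-1} · (x - mu) = (-0.4557, -0.2152).
  (x - mu)^T · [Sigma^{-1} · (x - mu)] = (-3)·(-0.4557) + (-1)·(-0.2152) = 1.5823.

Step 4 — take square root: d = √(1.5823) ≈ 1.2579.

d(x, mu) = √(1.5823) ≈ 1.2579


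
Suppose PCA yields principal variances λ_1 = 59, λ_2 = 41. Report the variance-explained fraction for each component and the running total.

Step 1 — total variance = trace(Sigma) = Σ λ_i = 59 + 41 = 100.

Step 2 — fraction explained by component i = λ_i / Σ λ:
  PC1: 59/100 = 0.59
  PC2: 41/100 = 0.41

Step 3 — cumulative fraction after k components = (λ_1 + ... + λ_k) / Σ λ:
  k = 1: 59/100 = 0.59
  k = 2: (59 + 41)/100 = 100/100 = 1

Summary (fraction, with percent):

explained: PC1 0.59 (59%), PC2 0.41 (41%);  cumulative: 0.59, 1


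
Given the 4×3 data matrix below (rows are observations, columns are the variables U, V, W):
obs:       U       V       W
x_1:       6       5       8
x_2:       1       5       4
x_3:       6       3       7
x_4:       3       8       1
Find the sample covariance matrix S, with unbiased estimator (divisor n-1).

Step 1 — column means:
  mean(U) = (6 + 1 + 6 + 3) / 4 = 16/4 = 4
  mean(V) = (5 + 5 + 3 + 8) / 4 = 21/4 = 5.25
  mean(W) = (8 + 4 + 7 + 1) / 4 = 20/4 = 5

Step 2 — sample covariance S[i,j] = (1/(n-1)) · Σ_k (x_{k,i} - mean_i) · (x_{k,j} - mean_j), with n-1 = 3.
  S[U,U] = ((2)·(2) + (-3)·(-3) + (2)·(2) + (-1)·(-1)) / 3 = 18/3 = 6
  S[U,V] = ((2)·(-0.25) + (-3)·(-0.25) + (2)·(-2.25) + (-1)·(2.75)) / 3 = -7/3 = -2.3333
  S[U,W] = ((2)·(3) + (-3)·(-1) + (2)·(2) + (-1)·(-4)) / 3 = 17/3 = 5.6667
  S[V,V] = ((-0.25)·(-0.25) + (-0.25)·(-0.25) + (-2.25)·(-2.25) + (2.75)·(2.75)) / 3 = 12.75/3 = 4.25
  S[V,W] = ((-0.25)·(3) + (-0.25)·(-1) + (-2.25)·(2) + (2.75)·(-4)) / 3 = -16/3 = -5.3333
  S[W,W] = ((3)·(3) + (-1)·(-1) + (2)·(2) + (-4)·(-4)) / 3 = 30/3 = 10

S is symmetric (S[j,i] = S[i,j]). Assembling:

S = [[6, -2.3333, 5.6667],
 [-2.3333, 4.25, -5.3333],
 [5.6667, -5.3333, 10]]


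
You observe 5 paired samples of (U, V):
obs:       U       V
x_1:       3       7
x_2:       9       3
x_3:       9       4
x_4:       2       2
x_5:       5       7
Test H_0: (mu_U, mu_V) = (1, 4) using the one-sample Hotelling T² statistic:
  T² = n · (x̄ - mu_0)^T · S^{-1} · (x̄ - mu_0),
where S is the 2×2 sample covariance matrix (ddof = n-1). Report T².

Step 1 — sample mean vector:
  mean(U) = (3 + 9 + 9 + 2 + 5) / 5 = 28/5 = 5.6
  mean(V) = (7 + 3 + 4 + 2 + 7) / 5 = 23/5 = 4.6
  x̄ = (5.6, 4.6),  deviation x̄ - mu_0 = (5.6, 4.6) - (1, 4) = (4.6, 0.6).

Step 2 — sample covariance matrix, S[i,j] = (1/(n-1)) · Σ_k (x_{k,i} - mean_i) · (x_{k,j} - mean_j), divisor n-1 = 4:
  S[U,U] = ((-2.6)·(-2.6) + (3.4)·(3.4) + (3.4)·(3.4) + (-3.6)·(-3.6) + (-0.6)·(-0.6)) / 4 = 43.2/4 = 10.8
  S[U,V] = ((-2.6)·(2.4) + (3.4)·(-1.6) + (3.4)·(-0.6) + (-3.6)·(-2.6) + (-0.6)·(2.4)) / 4 = -5.8/4 = -1.45
  S[V,V] = ((2.4)·(2.4) + (-1.6)·(-1.6) + (-0.6)·(-0.6) + (-2.6)·(-2.6) + (2.4)·(2.4)) / 4 = 21.2/4 = 5.3
  S = [[10.8, -1.45],
 [-1.45, 5.3]].

Step 3 — invert S. det(S) = 10.8·5.3 - (-1.45)² = 55.1375.
  S^{-1} = (1/det) · [[d, -b], [-b, a]] = [[0.0961, 0.0263],
 [0.0263, 0.1959]].

Step 4 — quadratic form (x̄ - mu_0)^T · S^{-1} · (x̄ - mu_0):
  S^{-1} · (x̄ - mu_0) = (0.4579, 0.2385),
  (x̄ - mu_0)^T · [...] = (4.6)·(0.4579) + (0.6)·(0.2385) = 2.2496.

Step 5 — scale by n: T² = 5 · 2.2496 = 11.2482.

T² ≈ 11.2482


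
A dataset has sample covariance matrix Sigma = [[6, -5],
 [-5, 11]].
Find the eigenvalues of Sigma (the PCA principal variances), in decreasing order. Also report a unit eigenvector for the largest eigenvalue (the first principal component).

Step 1 — characteristic polynomial of 2×2 Sigma:
  det(Sigma - λI) = λ² - trace · λ + det = 0.
  trace = 6 + 11 = 17, det = 6·11 - (-5)² = 41.
Step 2 — discriminant:
  Δ = trace² - 4·det = 289 - 164 = 125.
Step 3 — eigenvalues:
  λ = (trace ± √Δ)/2 = (17 ± 11.1803)/2,
  λ_1 = 14.0902,  λ_2 = 2.9098.

Step 4 — unit eigenvector for λ_1: solve (Sigma - λ_1 I)v = 0. First row:
  (6 - 14.0902)·v_x + (-5)·v_y = 0, i.e. (-8.0902)·v_x + (-5)·v_y = 0,
  so v ∝ (b, λ_1 - a) = (-5, 8.0902); multiply by -1 so the first entry is positive: u = (5, -8.0902).
  ||u|| = √((5)² + (-8.0902)²) = √(90.4508) ≈ 9.5106,
  v_1 = u/||u|| ≈ (0.5257, -0.8507) (||v_1|| = 1).

λ_1 = 14.0902,  λ_2 = 2.9098;  v_1 ≈ (0.5257, -0.8507)


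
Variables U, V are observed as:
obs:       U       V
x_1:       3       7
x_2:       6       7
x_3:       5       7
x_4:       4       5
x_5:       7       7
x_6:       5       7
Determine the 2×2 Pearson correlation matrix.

Step 1 — column means:
  mean(U) = (3 + 6 + 5 + 4 + 7 + 5) / 6 = 30/6 = 5
  mean(V) = (7 + 7 + 7 + 5 + 7 + 7) / 6 = 40/6 = 6.6667

Step 2 — sample variances and covariances s[i,j] = (1/(n-1)) · Σ_k (x_{k,i} - mean_i) · (x_{k,j} - mean_j), with n-1 = 5:
  s[U,U] = ((-2)·(-2) + (1)·(1) + (0)·(0) + (-1)·(-1) + (2)·(2) + (0)·(0)) / 5 = 10/5 = 2
  s[U,V] = ((-2)·(0.3333) + (1)·(0.3333) + (0)·(0.3333) + (-1)·(-1.6667) + (2)·(0.3333) + (0)·(0.3333)) / 5 = 2/5 = 0.4
  s[V,V] = ((0.3333)·(0.3333) + (0.3333)·(0.3333) + (0.3333)·(0.3333) + (-1.6667)·(-1.6667) + (0.3333)·(0.3333) + (0.3333)·(0.3333)) / 5 = 3.3333/5 = 0.6667
  Sample standard deviations s_i = √(s[i,i]):
  s(U) = √(2) = 1.4142
  s(V) = √(0.6667) = 0.8165

Step 3 — r_{ij} = s_{ij} / (s_i · s_j):
  r[U,U] = 1 (diagonal).
  r[U,V] = 0.4 / (1.4142 · 0.8165) = 0.4 / 1.1547 = 0.3464
  r[V,V] = 1 (diagonal).

R is symmetric with unit diagonal. Assembling:

R = [[1, 0.3464],
 [0.3464, 1]]


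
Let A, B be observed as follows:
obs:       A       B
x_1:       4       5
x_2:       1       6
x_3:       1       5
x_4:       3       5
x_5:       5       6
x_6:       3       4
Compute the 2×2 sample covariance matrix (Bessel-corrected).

Step 1 — column means:
  mean(A) = (4 + 1 + 1 + 3 + 5 + 3) / 6 = 17/6 = 2.8333
  mean(B) = (5 + 6 + 5 + 5 + 6 + 4) / 6 = 31/6 = 5.1667

Step 2 — sample covariance S[i,j] = (1/(n-1)) · Σ_k (x_{k,i} - mean_i) · (x_{k,j} - mean_j), with n-1 = 5.
  S[A,A] = ((1.1667)·(1.1667) + (-1.8333)·(-1.8333) + (-1.8333)·(-1.8333) + (0.1667)·(0.1667) + (2.1667)·(2.1667) + (0.1667)·(0.1667)) / 5 = 12.8333/5 = 2.5667
  S[A,B] = ((1.1667)·(-0.1667) + (-1.8333)·(0.8333) + (-1.8333)·(-0.1667) + (0.1667)·(-0.1667) + (2.1667)·(0.8333) + (0.1667)·(-1.1667)) / 5 = 0.1667/5 = 0.0333
  S[B,B] = ((-0.1667)·(-0.1667) + (0.8333)·(0.8333) + (-0.1667)·(-0.1667) + (-0.1667)·(-0.1667) + (0.8333)·(0.8333) + (-1.1667)·(-1.1667)) / 5 = 2.8333/5 = 0.5667

S is symmetric (S[j,i] = S[i,j]). Assembling:

S = [[2.5667, 0.0333],
 [0.0333, 0.5667]]


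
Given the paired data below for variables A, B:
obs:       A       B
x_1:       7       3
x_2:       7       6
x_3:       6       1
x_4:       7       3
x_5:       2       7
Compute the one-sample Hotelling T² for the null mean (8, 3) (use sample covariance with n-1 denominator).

Step 1 — sample mean vector:
  mean(A) = (7 + 7 + 6 + 7 + 2) / 5 = 29/5 = 5.8
  mean(B) = (3 + 6 + 1 + 3 + 7) / 5 = 20/5 = 4
  x̄ = (5.8, 4),  deviation x̄ - mu_0 = (5.8, 4) - (8, 3) = (-2.2, 1).

Step 2 — sample covariance matrix, S[i,j] = (1/(n-1)) · Σ_k (x_{k,i} - mean_i) · (x_{k,j} - mean_j), divisor n-1 = 4:
  S[A,A] = ((1.2)·(1.2) + (1.2)·(1.2) + (0.2)·(0.2) + (1.2)·(1.2) + (-3.8)·(-3.8)) / 4 = 18.8/4 = 4.7
  S[A,B] = ((1.2)·(-1) + (1.2)·(2) + (0.2)·(-3) + (1.2)·(-1) + (-3.8)·(3)) / 4 = -12/4 = -3
  S[B,B] = ((-1)·(-1) + (2)·(2) + (-3)·(-3) + (-1)·(-1) + (3)·(3)) / 4 = 24/4 = 6
  S = [[4.7, -3],
 [-3, 6]].

Step 3 — invert S. det(S) = 4.7·6 - (-3)² = 19.2.
  S^{-1} = (1/det) · [[d, -b], [-b, a]] = [[0.3125, 0.1562],
 [0.1563, 0.2448]].

Step 4 — quadratic form (x̄ - mu_0)^T · S^{-1} · (x̄ - mu_0):
  S^{-1} · (x̄ - mu_0) = (-0.5312, -0.099),
  (x̄ - mu_0)^T · [...] = (-2.2)·(-0.5312) + (1)·(-0.099) = 1.0698.

Step 5 — scale by n: T² = 5 · 1.0698 = 5.349.

T² ≈ 5.349


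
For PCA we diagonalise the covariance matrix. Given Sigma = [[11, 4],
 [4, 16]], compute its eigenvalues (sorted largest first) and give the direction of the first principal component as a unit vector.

Step 1 — characteristic polynomial of 2×2 Sigma:
  det(Sigma - λI) = λ² - trace · λ + det = 0.
  trace = 11 + 16 = 27, det = 11·16 - (4)² = 160.
Step 2 — discriminant:
  Δ = trace² - 4·det = 729 - 640 = 89.
Step 3 — eigenvalues:
  λ = (trace ± √Δ)/2 = (27 ± 9.434)/2,
  λ_1 = 18.217,  λ_2 = 8.783.

Step 4 — unit eigenvector for λ_1: solve (Sigma - λ_1 I)v = 0. First row:
  (11 - 18.217)·v_x + (4)·v_y = 0, i.e. (-7.217)·v_x + (4)·v_y = 0,
  so v ∝ (b, λ_1 - a) = (4, 7.217) = u.
  ||u|| = √((4)² + (7.217)²) = √(68.085) ≈ 8.2514,
  v_1 = u/||u|| ≈ (0.4848, 0.8746) (||v_1|| = 1).

λ_1 = 18.217,  λ_2 = 8.783;  v_1 ≈ (0.4848, 0.8746)


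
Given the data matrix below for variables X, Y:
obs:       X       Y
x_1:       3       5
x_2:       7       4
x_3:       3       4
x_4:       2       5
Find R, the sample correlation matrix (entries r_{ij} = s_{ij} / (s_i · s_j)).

Step 1 — column means:
  mean(X) = (3 + 7 + 3 + 2) / 4 = 15/4 = 3.75
  mean(Y) = (5 + 4 + 4 + 5) / 4 = 18/4 = 4.5

Step 2 — sample variances and covariances s[i,j] = (1/(n-1)) · Σ_k (x_{k,i} - mean_i) · (x_{k,j} - mean_j), with n-1 = 3:
  s[X,X] = ((-0.75)·(-0.75) + (3.25)·(3.25) + (-0.75)·(-0.75) + (-1.75)·(-1.75)) / 3 = 14.75/3 = 4.9167
  s[X,Y] = ((-0.75)·(0.5) + (3.25)·(-0.5) + (-0.75)·(-0.5) + (-1.75)·(0.5)) / 3 = -2.5/3 = -0.8333
  s[Y,Y] = ((0.5)·(0.5) + (-0.5)·(-0.5) + (-0.5)·(-0.5) + (0.5)·(0.5)) / 3 = 1/3 = 0.3333
  Sample standard deviations s_i = √(s[i,i]):
  s(X) = √(4.9167) = 2.2174
  s(Y) = √(0.3333) = 0.5774

Step 3 — r_{ij} = s_{ij} / (s_i · s_j):
  r[X,X] = 1 (diagonal).
  r[X,Y] = -0.8333 / (2.2174 · 0.5774) = -0.8333 / 1.2802 = -0.6509
  r[Y,Y] = 1 (diagonal).

R is symmetric with unit diagonal. Assembling:

R = [[1, -0.6509],
 [-0.6509, 1]]


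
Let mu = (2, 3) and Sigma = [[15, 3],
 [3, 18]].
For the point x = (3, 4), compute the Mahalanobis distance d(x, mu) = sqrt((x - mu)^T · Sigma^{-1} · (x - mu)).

Step 1 — centre the observation: (x - mu) = (1, 1).

Step 2 — invert Sigma. det(Sigma) = 15·18 - (3)² = 261.
  Sigma^{-1} = (1/det) · [[d, -b], [-b, a]] = [[0.069, -0.0115],
 [-0.0115, 0.0575]].

Step 3 — form the quadratic (x - mu)^T · Sigma^{-1} · (x - mu):
  Sigma^{-1} · (x - mu) = (0.0575, 0.046).
  (x - mu)^T · [Sigma^{-1} · (x - mu)] = (1)·(0.0575) + (1)·(0.046) = 0.1034.

Step 4 — take square root: d = √(0.1034) ≈ 0.3216.

d(x, mu) = √(0.1034) ≈ 0.3216


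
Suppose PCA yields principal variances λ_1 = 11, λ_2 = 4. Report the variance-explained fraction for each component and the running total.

Step 1 — total variance = trace(Sigma) = Σ λ_i = 11 + 4 = 15.

Step 2 — fraction explained by component i = λ_i / Σ λ:
  PC1: 11/15 = 0.7333
  PC2: 4/15 = 0.2667

Step 3 — cumulative fraction after k components = (λ_1 + ... + λ_k) / Σ λ:
  k = 1: 11/15 = 0.7333
  k = 2: (11 + 4)/15 = 15/15 = 1

Summary (fraction, with percent):

explained: PC1 0.7333 (73.33%), PC2 0.2667 (26.67%);  cumulative: 0.7333, 1


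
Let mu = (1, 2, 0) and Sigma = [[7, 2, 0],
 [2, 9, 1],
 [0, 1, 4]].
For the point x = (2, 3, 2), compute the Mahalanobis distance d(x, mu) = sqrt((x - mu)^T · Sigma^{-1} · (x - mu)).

Step 1 — centre the observation: (x - mu) = (1, 1, 2).

Step 2 — invert Sigma (cofactor / det for 3×3, or solve directly):
  Sigma^{-1} = [[0.1528, -0.0349, 0.0087],
 [-0.0349, 0.1223, -0.0306],
 [0.0087, -0.0306, 0.2576]].

Step 3 — form the quadratic (x - mu)^T · Sigma^{-1} · (x - mu):
  Sigma^{-1} · (x - mu) = (0.1354, 0.0262, 0.4934).
  (x - mu)^T · [Sigma^{-1} · (x - mu)] = (1)·(0.1354) + (1)·(0.0262) + (2)·(0.4934) = 1.1485.

Step 4 — take square root: d = √(1.1485) ≈ 1.0717.

d(x, mu) = √(1.1485) ≈ 1.0717


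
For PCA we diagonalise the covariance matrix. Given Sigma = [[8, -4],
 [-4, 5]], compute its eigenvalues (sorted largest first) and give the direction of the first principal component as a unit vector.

Step 1 — characteristic polynomial of 2×2 Sigma:
  det(Sigma - λI) = λ² - trace · λ + det = 0.
  trace = 8 + 5 = 13, det = 8·5 - (-4)² = 24.
Step 2 — discriminant:
  Δ = trace² - 4·det = 169 - 96 = 73.
Step 3 — eigenvalues:
  λ = (trace ± √Δ)/2 = (13 ± 8.544)/2,
  λ_1 = 10.772,  λ_2 = 2.228.

Step 4 — unit eigenvector for λ_1: solve (Sigma - λ_1 I)v = 0. First row:
  (8 - 10.772)·v_x + (-4)·v_y = 0, i.e. (-2.772)·v_x + (-4)·v_y = 0,
  so v ∝ (b, λ_1 - a) = (-4, 2.772); multiply by -1 so the first entry is positive: u = (4, -2.772).
  ||u|| = √((4)² + (-2.772)²) = √(23.684) ≈ 4.8666,
  v_1 = u/||u|| ≈ (0.8219, -0.5696) (||v_1|| = 1).

λ_1 = 10.772,  λ_2 = 2.228;  v_1 ≈ (0.8219, -0.5696)


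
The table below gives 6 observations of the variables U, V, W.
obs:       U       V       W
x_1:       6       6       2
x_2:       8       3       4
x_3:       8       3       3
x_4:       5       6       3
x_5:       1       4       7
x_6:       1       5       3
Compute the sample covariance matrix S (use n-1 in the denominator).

Step 1 — column means:
  mean(U) = (6 + 8 + 8 + 5 + 1 + 1) / 6 = 29/6 = 4.8333
  mean(V) = (6 + 3 + 3 + 6 + 4 + 5) / 6 = 27/6 = 4.5
  mean(W) = (2 + 4 + 3 + 3 + 7 + 3) / 6 = 22/6 = 3.6667

Step 2 — sample covariance S[i,j] = (1/(n-1)) · Σ_k (x_{k,i} - mean_i) · (x_{k,j} - mean_j), with n-1 = 5.
  S[U,U] = ((1.1667)·(1.1667) + (3.1667)·(3.1667) + (3.1667)·(3.1667) + (0.1667)·(0.1667) + (-3.8333)·(-3.8333) + (-3.8333)·(-3.8333)) / 5 = 50.8333/5 = 10.1667
  S[U,V] = ((1.1667)·(1.5) + (3.1667)·(-1.5) + (3.1667)·(-1.5) + (0.1667)·(1.5) + (-3.8333)·(-0.5) + (-3.8333)·(0.5)) / 5 = -7.5/5 = -1.5
  S[U,W] = ((1.1667)·(-1.6667) + (3.1667)·(0.3333) + (3.1667)·(-0.6667) + (0.1667)·(-0.6667) + (-3.8333)·(3.3333) + (-3.8333)·(-0.6667)) / 5 = -13.3333/5 = -2.6667
  S[V,V] = ((1.5)·(1.5) + (-1.5)·(-1.5) + (-1.5)·(-1.5) + (1.5)·(1.5) + (-0.5)·(-0.5) + (0.5)·(0.5)) / 5 = 9.5/5 = 1.9
  S[V,W] = ((1.5)·(-1.6667) + (-1.5)·(0.3333) + (-1.5)·(-0.6667) + (1.5)·(-0.6667) + (-0.5)·(3.3333) + (0.5)·(-0.6667)) / 5 = -5/5 = -1
  S[W,W] = ((-1.6667)·(-1.6667) + (0.3333)·(0.3333) + (-0.6667)·(-0.6667) + (-0.6667)·(-0.6667) + (3.3333)·(3.3333) + (-0.6667)·(-0.6667)) / 5 = 15.3333/5 = 3.0667

S is symmetric (S[j,i] = S[i,j]). Assembling:

S = [[10.1667, -1.5, -2.6667],
 [-1.5, 1.9, -1],
 [-2.6667, -1, 3.0667]]


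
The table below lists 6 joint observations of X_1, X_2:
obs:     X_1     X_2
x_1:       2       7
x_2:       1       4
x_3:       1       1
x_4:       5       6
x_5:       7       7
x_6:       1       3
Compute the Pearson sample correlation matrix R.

Step 1 — column means:
  mean(X_1) = (2 + 1 + 1 + 5 + 7 + 1) / 6 = 17/6 = 2.8333
  mean(X_2) = (7 + 4 + 1 + 6 + 7 + 3) / 6 = 28/6 = 4.6667

Step 2 — sample variances and covariances s[i,j] = (1/(n-1)) · Σ_k (x_{k,i} - mean_i) · (x_{k,j} - mean_j), with n-1 = 5:
  s[X_1,X_1] = ((-0.8333)·(-0.8333) + (-1.8333)·(-1.8333) + (-1.8333)·(-1.8333) + (2.1667)·(2.1667) + (4.1667)·(4.1667) + (-1.8333)·(-1.8333)) / 5 = 32.8333/5 = 6.5667
  s[X_1,X_2] = ((-0.8333)·(2.3333) + (-1.8333)·(-0.6667) + (-1.8333)·(-3.6667) + (2.1667)·(1.3333) + (4.1667)·(2.3333) + (-1.8333)·(-1.6667)) / 5 = 21.6667/5 = 4.3333
  s[X_2,X_2] = ((2.3333)·(2.3333) + (-0.6667)·(-0.6667) + (-3.6667)·(-3.6667) + (1.3333)·(1.3333) + (2.3333)·(2.3333) + (-1.6667)·(-1.6667)) / 5 = 29.3333/5 = 5.8667
  Sample standard deviations s_i = √(s[i,i]):
  s(X_1) = √(6.5667) = 2.5626
  s(X_2) = √(5.8667) = 2.4221

Step 3 — r_{ij} = s_{ij} / (s_i · s_j):
  r[X_1,X_1] = 1 (diagonal).
  r[X_1,X_2] = 4.3333 / (2.5626 · 2.4221) = 4.3333 / 6.2068 = 0.6982
  r[X_2,X_2] = 1 (diagonal).

R is symmetric with unit diagonal. Assembling:

R = [[1, 0.6982],
 [0.6982, 1]]


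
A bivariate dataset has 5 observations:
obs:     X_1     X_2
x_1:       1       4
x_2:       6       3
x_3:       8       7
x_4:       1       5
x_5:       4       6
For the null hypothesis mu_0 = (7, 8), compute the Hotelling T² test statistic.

Step 1 — sample mean vector:
  mean(X_1) = (1 + 6 + 8 + 1 + 4) / 5 = 20/5 = 4
  mean(X_2) = (4 + 3 + 7 + 5 + 6) / 5 = 25/5 = 5
  x̄ = (4, 5),  deviation x̄ - mu_0 = (4, 5) - (7, 8) = (-3, -3).

Step 2 — sample covariance matrix, S[i,j] = (1/(n-1)) · Σ_k (x_{k,i} - mean_i) · (x_{k,j} - mean_j), divisor n-1 = 4:
  S[X_1,X_1] = ((-3)·(-3) + (2)·(2) + (4)·(4) + (-3)·(-3) + (0)·(0)) / 4 = 38/4 = 9.5
  S[X_1,X_2] = ((-3)·(-1) + (2)·(-2) + (4)·(2) + (-3)·(0) + (0)·(1)) / 4 = 7/4 = 1.75
  S[X_2,X_2] = ((-1)·(-1) + (-2)·(-2) + (2)·(2) + (0)·(0) + (1)·(1)) / 4 = 10/4 = 2.5
  S = [[9.5, 1.75],
 [1.75, 2.5]].

Step 3 — invert S. det(S) = 9.5·2.5 - (1.75)² = 20.6875.
  S^{-1} = (1/det) · [[d, -b], [-b, a]] = [[0.1208, -0.0846],
 [-0.0846, 0.4592]].

Step 4 — quadratic form (x̄ - mu_0)^T · S^{-1} · (x̄ - mu_0):
  S^{-1} · (x̄ - mu_0) = (-0.1088, -1.1239),
  (x̄ - mu_0)^T · [...] = (-3)·(-0.1088) + (-3)·(-1.1239) = 3.6979.

Step 5 — scale by n: T² = 5 · 3.6979 = 18.4894.

T² ≈ 18.4894


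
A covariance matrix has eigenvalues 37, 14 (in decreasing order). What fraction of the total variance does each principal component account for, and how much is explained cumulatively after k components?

Step 1 — total variance = trace(Sigma) = Σ λ_i = 37 + 14 = 51.

Step 2 — fraction explained by component i = λ_i / Σ λ:
  PC1: 37/51 = 0.7255
  PC2: 14/51 = 0.2745

Step 3 — cumulative fraction after k components = (λ_1 + ... + λ_k) / Σ λ:
  k = 1: 37/51 = 0.7255
  k = 2: (37 + 14)/51 = 51/51 = 1

Summary (fraction, with percent):

explained: PC1 0.7255 (72.55%), PC2 0.2745 (27.45%);  cumulative: 0.7255, 1


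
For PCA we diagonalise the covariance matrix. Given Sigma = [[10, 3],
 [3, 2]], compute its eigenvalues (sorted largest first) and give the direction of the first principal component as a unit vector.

Step 1 — characteristic polynomial of 2×2 Sigma:
  det(Sigma - λI) = λ² - trace · λ + det = 0.
  trace = 10 + 2 = 12, det = 10·2 - (3)² = 11.
Step 2 — discriminant:
  Δ = trace² - 4·det = 144 - 44 = 100.
Step 3 — eigenvalues:
  λ = (trace ± √Δ)/2 = (12 ± 10)/2,
  λ_1 = 11,  λ_2 = 1.

Step 4 — unit eigenvector for λ_1: solve (Sigma - λ_1 I)v = 0. First row:
  (10 - 11)·v_x + (3)·v_y = 0, i.e. (-1)·v_x + (3)·v_y = 0,
  so v ∝ (b, λ_1 - a) = (3, 1) = u.
  ||u|| = √((3)² + (1)²) = √(10) ≈ 3.1623,
  v_1 = u/||u|| ≈ (0.9487, 0.3162) (||v_1|| = 1).

λ_1 = 11,  λ_2 = 1;  v_1 ≈ (0.9487, 0.3162)


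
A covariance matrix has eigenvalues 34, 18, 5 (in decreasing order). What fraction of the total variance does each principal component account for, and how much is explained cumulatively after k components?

Step 1 — total variance = trace(Sigma) = Σ λ_i = 34 + 18 + 5 = 57.

Step 2 — fraction explained by component i = λ_i / Σ λ:
  PC1: 34/57 = 0.5965
  PC2: 18/57 = 0.3158
  PC3: 5/57 = 0.0877

Step 3 — cumulative fraction after k components = (λ_1 + ... + λ_k) / Σ λ:
  k = 1: 34/57 = 0.5965
  k = 2: (34 + 18)/57 = 52/57 = 0.9123
  k = 3: (34 + 18 + 5)/57 = 57/57 = 1

Summary (fraction, with percent):

explained: PC1 0.5965 (59.65%), PC2 0.3158 (31.58%), PC3 0.0877 (8.77%);  cumulative: 0.5965, 0.9123, 1


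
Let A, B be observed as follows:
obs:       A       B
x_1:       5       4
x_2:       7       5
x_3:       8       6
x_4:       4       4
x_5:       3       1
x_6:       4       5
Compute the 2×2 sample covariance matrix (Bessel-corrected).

Step 1 — column means:
  mean(A) = (5 + 7 + 8 + 4 + 3 + 4) / 6 = 31/6 = 5.1667
  mean(B) = (4 + 5 + 6 + 4 + 1 + 5) / 6 = 25/6 = 4.1667

Step 2 — sample covariance S[i,j] = (1/(n-1)) · Σ_k (x_{k,i} - mean_i) · (x_{k,j} - mean_j), with n-1 = 5.
  S[A,A] = ((-0.1667)·(-0.1667) + (1.8333)·(1.8333) + (2.8333)·(2.8333) + (-1.1667)·(-1.1667) + (-2.1667)·(-2.1667) + (-1.1667)·(-1.1667)) / 5 = 18.8333/5 = 3.7667
  S[A,B] = ((-0.1667)·(-0.1667) + (1.8333)·(0.8333) + (2.8333)·(1.8333) + (-1.1667)·(-0.1667) + (-2.1667)·(-3.1667) + (-1.1667)·(0.8333)) / 5 = 12.8333/5 = 2.5667
  S[B,B] = ((-0.1667)·(-0.1667) + (0.8333)·(0.8333) + (1.8333)·(1.8333) + (-0.1667)·(-0.1667) + (-3.1667)·(-3.1667) + (0.8333)·(0.8333)) / 5 = 14.8333/5 = 2.9667

S is symmetric (S[j,i] = S[i,j]). Assembling:

S = [[3.7667, 2.5667],
 [2.5667, 2.9667]]


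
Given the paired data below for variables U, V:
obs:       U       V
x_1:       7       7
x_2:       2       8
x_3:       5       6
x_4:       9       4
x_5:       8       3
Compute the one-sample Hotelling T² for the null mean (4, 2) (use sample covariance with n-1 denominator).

Step 1 — sample mean vector:
  mean(U) = (7 + 2 + 5 + 9 + 8) / 5 = 31/5 = 6.2
  mean(V) = (7 + 8 + 6 + 4 + 3) / 5 = 28/5 = 5.6
  x̄ = (6.2, 5.6),  deviation x̄ - mu_0 = (6.2, 5.6) - (4, 2) = (2.2, 3.6).

Step 2 — sample covariance matrix, S[i,j] = (1/(n-1)) · Σ_k (x_{k,i} - mean_i) · (x_{k,j} - mean_j), divisor n-1 = 4:
  S[U,U] = ((0.8)·(0.8) + (-4.2)·(-4.2) + (-1.2)·(-1.2) + (2.8)·(2.8) + (1.8)·(1.8)) / 4 = 30.8/4 = 7.7
  S[U,V] = ((0.8)·(1.4) + (-4.2)·(2.4) + (-1.2)·(0.4) + (2.8)·(-1.6) + (1.8)·(-2.6)) / 4 = -18.6/4 = -4.65
  S[V,V] = ((1.4)·(1.4) + (2.4)·(2.4) + (0.4)·(0.4) + (-1.6)·(-1.6) + (-2.6)·(-2.6)) / 4 = 17.2/4 = 4.3
  S = [[7.7, -4.65],
 [-4.65, 4.3]].

Step 3 — invert S. det(S) = 7.7·4.3 - (-4.65)² = 11.4875.
  S^{-1} = (1/det) · [[d, -b], [-b, a]] = [[0.3743, 0.4048],
 [0.4048, 0.6703]].

Step 4 — quadratic form (x̄ - mu_0)^T · S^{-1} · (x̄ - mu_0):
  S^{-1} · (x̄ - mu_0) = (2.2807, 3.3036),
  (x̄ - mu_0)^T · [...] = (2.2)·(2.2807) + (3.6)·(3.3036) = 16.9106.

Step 5 — scale by n: T² = 5 · 16.9106 = 84.5528.

T² ≈ 84.5528


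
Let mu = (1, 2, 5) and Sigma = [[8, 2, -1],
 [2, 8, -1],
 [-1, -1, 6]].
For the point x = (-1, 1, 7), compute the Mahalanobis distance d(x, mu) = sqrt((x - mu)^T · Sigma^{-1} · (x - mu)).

Step 1 — centre the observation: (x - mu) = (-2, -1, 2).

Step 2 — invert Sigma (cofactor / det for 3×3, or solve directly):
  Sigma^{-1} = [[0.1351, -0.0316, 0.0172],
 [-0.0316, 0.1351, 0.0172],
 [0.0172, 0.0172, 0.1724]].

Step 3 — form the quadratic (x - mu)^T · Sigma^{-1} · (x - mu):
  Sigma^{-1} · (x - mu) = (-0.204, -0.0374, 0.2931).
  (x - mu)^T · [Sigma^{-1} · (x - mu)] = (-2)·(-0.204) + (-1)·(-0.0374) + (2)·(0.2931) = 1.0316.

Step 4 — take square root: d = √(1.0316) ≈ 1.0157.

d(x, mu) = √(1.0316) ≈ 1.0157


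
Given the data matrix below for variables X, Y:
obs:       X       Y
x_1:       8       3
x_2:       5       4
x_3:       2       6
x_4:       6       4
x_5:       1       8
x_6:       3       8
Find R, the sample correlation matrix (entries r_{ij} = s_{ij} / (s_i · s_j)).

Step 1 — column means:
  mean(X) = (8 + 5 + 2 + 6 + 1 + 3) / 6 = 25/6 = 4.1667
  mean(Y) = (3 + 4 + 6 + 4 + 8 + 8) / 6 = 33/6 = 5.5

Step 2 — sample variances and covariances s[i,j] = (1/(n-1)) · Σ_k (x_{k,i} - mean_i) · (x_{k,j} - mean_j), with n-1 = 5:
  s[X,X] = ((3.8333)·(3.8333) + (0.8333)·(0.8333) + (-2.1667)·(-2.1667) + (1.8333)·(1.8333) + (-3.1667)·(-3.1667) + (-1.1667)·(-1.1667)) / 5 = 34.8333/5 = 6.9667
  s[X,Y] = ((3.8333)·(-2.5) + (0.8333)·(-1.5) + (-2.1667)·(0.5) + (1.8333)·(-1.5) + (-3.1667)·(2.5) + (-1.1667)·(2.5)) / 5 = -25.5/5 = -5.1
  s[Y,Y] = ((-2.5)·(-2.5) + (-1.5)·(-1.5) + (0.5)·(0.5) + (-1.5)·(-1.5) + (2.5)·(2.5) + (2.5)·(2.5)) / 5 = 23.5/5 = 4.7
  Sample standard deviations s_i = √(s[i,i]):
  s(X) = √(6.9667) = 2.6394
  s(Y) = √(4.7) = 2.1679

Step 3 — r_{ij} = s_{ij} / (s_i · s_j):
  r[X,X] = 1 (diagonal).
  r[X,Y] = -5.1 / (2.6394 · 2.1679) = -5.1 / 5.7222 = -0.8913
  r[Y,Y] = 1 (diagonal).

R is symmetric with unit diagonal. Assembling:

R = [[1, -0.8913],
 [-0.8913, 1]]


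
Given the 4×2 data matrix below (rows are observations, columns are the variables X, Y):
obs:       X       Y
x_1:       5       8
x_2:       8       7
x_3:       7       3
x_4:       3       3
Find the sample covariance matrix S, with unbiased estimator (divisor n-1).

Step 1 — column means:
  mean(X) = (5 + 8 + 7 + 3) / 4 = 23/4 = 5.75
  mean(Y) = (8 + 7 + 3 + 3) / 4 = 21/4 = 5.25

Step 2 — sample covariance S[i,j] = (1/(n-1)) · Σ_k (x_{k,i} - mean_i) · (x_{k,j} - mean_j), with n-1 = 3.
  S[X,X] = ((-0.75)·(-0.75) + (2.25)·(2.25) + (1.25)·(1.25) + (-2.75)·(-2.75)) / 3 = 14.75/3 = 4.9167
  S[X,Y] = ((-0.75)·(2.75) + (2.25)·(1.75) + (1.25)·(-2.25) + (-2.75)·(-2.25)) / 3 = 5.25/3 = 1.75
  S[Y,Y] = ((2.75)·(2.75) + (1.75)·(1.75) + (-2.25)·(-2.25) + (-2.25)·(-2.25)) / 3 = 20.75/3 = 6.9167

S is symmetric (S[j,i] = S[i,j]). Assembling:

S = [[4.9167, 1.75],
 [1.75, 6.9167]]


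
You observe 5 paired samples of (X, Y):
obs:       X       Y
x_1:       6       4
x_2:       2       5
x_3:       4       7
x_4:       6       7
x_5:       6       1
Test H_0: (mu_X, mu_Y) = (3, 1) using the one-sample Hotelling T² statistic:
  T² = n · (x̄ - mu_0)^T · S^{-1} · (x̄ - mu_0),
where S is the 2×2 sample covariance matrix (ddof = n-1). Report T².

Step 1 — sample mean vector:
  mean(X) = (6 + 2 + 4 + 6 + 6) / 5 = 24/5 = 4.8
  mean(Y) = (4 + 5 + 7 + 7 + 1) / 5 = 24/5 = 4.8
  x̄ = (4.8, 4.8),  deviation x̄ - mu_0 = (4.8, 4.8) - (3, 1) = (1.8, 3.8).

Step 2 — sample covariance matrix, S[i,j] = (1/(n-1)) · Σ_k (x_{k,i} - mean_i) · (x_{k,j} - mean_j), divisor n-1 = 4:
  S[X,X] = ((1.2)·(1.2) + (-2.8)·(-2.8) + (-0.8)·(-0.8) + (1.2)·(1.2) + (1.2)·(1.2)) / 4 = 12.8/4 = 3.2
  S[X,Y] = ((1.2)·(-0.8) + (-2.8)·(0.2) + (-0.8)·(2.2) + (1.2)·(2.2) + (1.2)·(-3.8)) / 4 = -5.2/4 = -1.3
  S[Y,Y] = ((-0.8)·(-0.8) + (0.2)·(0.2) + (2.2)·(2.2) + (2.2)·(2.2) + (-3.8)·(-3.8)) / 4 = 24.8/4 = 6.2
  S = [[3.2, -1.3],
 [-1.3, 6.2]].

Step 3 — invert S. det(S) = 3.2·6.2 - (-1.3)² = 18.15.
  S^{-1} = (1/det) · [[d, -b], [-b, a]] = [[0.3416, 0.0716],
 [0.0716, 0.1763]].

Step 4 — quadratic form (x̄ - mu_0)^T · S^{-1} · (x̄ - mu_0):
  S^{-1} · (x̄ - mu_0) = (0.8871, 0.7989),
  (x̄ - mu_0)^T · [...] = (1.8)·(0.8871) + (3.8)·(0.7989) = 4.6325.

Step 5 — scale by n: T² = 5 · 4.6325 = 23.1625.

T² ≈ 23.1625


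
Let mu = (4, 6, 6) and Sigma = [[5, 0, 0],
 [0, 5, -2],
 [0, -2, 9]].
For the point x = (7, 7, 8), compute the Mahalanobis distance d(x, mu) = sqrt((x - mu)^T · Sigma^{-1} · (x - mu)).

Step 1 — centre the observation: (x - mu) = (3, 1, 2).

Step 2 — invert Sigma (cofactor / det for 3×3, or solve directly):
  Sigma^{-1} = [[0.2, 0, 0],
 [0, 0.2195, 0.0488],
 [0, 0.0488, 0.122]].

Step 3 — form the quadratic (x - mu)^T · Sigma^{-1} · (x - mu):
  Sigma^{-1} · (x - mu) = (0.6, 0.3171, 0.2927).
  (x - mu)^T · [Sigma^{-1} · (x - mu)] = (3)·(0.6) + (1)·(0.3171) + (2)·(0.2927) = 2.7024.

Step 4 — take square root: d = √(2.7024) ≈ 1.6439.

d(x, mu) = √(2.7024) ≈ 1.6439


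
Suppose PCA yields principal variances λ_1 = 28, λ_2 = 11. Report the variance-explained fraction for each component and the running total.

Step 1 — total variance = trace(Sigma) = Σ λ_i = 28 + 11 = 39.

Step 2 — fraction explained by component i = λ_i / Σ λ:
  PC1: 28/39 = 0.7179
  PC2: 11/39 = 0.2821

Step 3 — cumulative fraction after k components = (λ_1 + ... + λ_k) / Σ λ:
  k = 1: 28/39 = 0.7179
  k = 2: (28 + 11)/39 = 39/39 = 1

Summary (fraction, with percent):

explained: PC1 0.7179 (71.79%), PC2 0.2821 (28.21%);  cumulative: 0.7179, 1


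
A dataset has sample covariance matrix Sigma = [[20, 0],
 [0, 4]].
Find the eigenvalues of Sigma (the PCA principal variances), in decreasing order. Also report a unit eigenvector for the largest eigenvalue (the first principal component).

Step 1 — characteristic polynomial of 2×2 Sigma:
  det(Sigma - λI) = λ² - trace · λ + det = 0.
  trace = 20 + 4 = 24, det = 20·4 - (0)² = 80.
Step 2 — discriminant:
  Δ = trace² - 4·det = 576 - 320 = 256.
Step 3 — eigenvalues:
  λ = (trace ± √Δ)/2 = (24 ± 16)/2,
  λ_1 = 20,  λ_2 = 4.

Step 4 — unit eigenvector for λ_1: Sigma is diagonal, so its eigenvectors are the coordinate axes. λ_1 = 20 is the diagonal entry on the first coordinate axis, hence
  v_1 = (1, 0) (||v_1|| = 1).

λ_1 = 20,  λ_2 = 4;  v_1 ≈ (1, 0)


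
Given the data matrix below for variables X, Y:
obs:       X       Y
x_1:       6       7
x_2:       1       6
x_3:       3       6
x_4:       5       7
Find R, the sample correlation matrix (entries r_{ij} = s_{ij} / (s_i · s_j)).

Step 1 — column means:
  mean(X) = (6 + 1 + 3 + 5) / 4 = 15/4 = 3.75
  mean(Y) = (7 + 6 + 6 + 7) / 4 = 26/4 = 6.5

Step 2 — sample variances and covariances s[i,j] = (1/(n-1)) · Σ_k (x_{k,i} - mean_i) · (x_{k,j} - mean_j), with n-1 = 3:
  s[X,X] = ((2.25)·(2.25) + (-2.75)·(-2.75) + (-0.75)·(-0.75) + (1.25)·(1.25)) / 3 = 14.75/3 = 4.9167
  s[X,Y] = ((2.25)·(0.5) + (-2.75)·(-0.5) + (-0.75)·(-0.5) + (1.25)·(0.5)) / 3 = 3.5/3 = 1.1667
  s[Y,Y] = ((0.5)·(0.5) + (-0.5)·(-0.5) + (-0.5)·(-0.5) + (0.5)·(0.5)) / 3 = 1/3 = 0.3333
  Sample standard deviations s_i = √(s[i,i]):
  s(X) = √(4.9167) = 2.2174
  s(Y) = √(0.3333) = 0.5774

Step 3 — r_{ij} = s_{ij} / (s_i · s_j):
  r[X,X] = 1 (diagonal).
  r[X,Y] = 1.1667 / (2.2174 · 0.5774) = 1.1667 / 1.2802 = 0.9113
  r[Y,Y] = 1 (diagonal).

R is symmetric with unit diagonal. Assembling:

R = [[1, 0.9113],
 [0.9113, 1]]


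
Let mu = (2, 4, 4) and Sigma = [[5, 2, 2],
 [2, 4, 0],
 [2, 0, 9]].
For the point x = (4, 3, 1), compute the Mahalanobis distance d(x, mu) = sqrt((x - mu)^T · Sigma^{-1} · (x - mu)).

Step 1 — centre the observation: (x - mu) = (2, -1, -3).

Step 2 — invert Sigma (cofactor / det for 3×3, or solve directly):
  Sigma^{-1} = [[0.2812, -0.1406, -0.0625],
 [-0.1406, 0.3203, 0.0313],
 [-0.0625, 0.0313, 0.125]].

Step 3 — form the quadratic (x - mu)^T · Sigma^{-1} · (x - mu):
  Sigma^{-1} · (x - mu) = (0.8906, -0.6953, -0.5313).
  (x - mu)^T · [Sigma^{-1} · (x - mu)] = (2)·(0.8906) + (-1)·(-0.6953) + (-3)·(-0.5313) = 4.0703.

Step 4 — take square root: d = √(4.0703) ≈ 2.0175.

d(x, mu) = √(4.0703) ≈ 2.0175


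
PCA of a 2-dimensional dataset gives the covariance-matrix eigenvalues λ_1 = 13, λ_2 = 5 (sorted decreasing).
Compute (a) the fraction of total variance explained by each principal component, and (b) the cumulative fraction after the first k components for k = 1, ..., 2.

Step 1 — total variance = trace(Sigma) = Σ λ_i = 13 + 5 = 18.

Step 2 — fraction explained by component i = λ_i / Σ λ:
  PC1: 13/18 = 0.7222
  PC2: 5/18 = 0.2778

Step 3 — cumulative fraction after k components = (λ_1 + ... + λ_k) / Σ λ:
  k = 1: 13/18 = 0.7222
  k = 2: (13 + 5)/18 = 18/18 = 1

Summary (fraction, with percent):

explained: PC1 0.7222 (72.22%), PC2 0.2778 (27.78%);  cumulative: 0.7222, 1


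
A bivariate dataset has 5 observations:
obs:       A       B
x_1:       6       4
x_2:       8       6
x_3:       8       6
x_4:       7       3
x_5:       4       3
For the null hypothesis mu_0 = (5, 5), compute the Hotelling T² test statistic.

Step 1 — sample mean vector:
  mean(A) = (6 + 8 + 8 + 7 + 4) / 5 = 33/5 = 6.6
  mean(B) = (4 + 6 + 6 + 3 + 3) / 5 = 22/5 = 4.4
  x̄ = (6.6, 4.4),  deviation x̄ - mu_0 = (6.6, 4.4) - (5, 5) = (1.6, -0.6).

Step 2 — sample covariance matrix, S[i,j] = (1/(n-1)) · Σ_k (x_{k,i} - mean_i) · (x_{k,j} - mean_j), divisor n-1 = 4:
  S[A,A] = ((-0.6)·(-0.6) + (1.4)·(1.4) + (1.4)·(1.4) + (0.4)·(0.4) + (-2.6)·(-2.6)) / 4 = 11.2/4 = 2.8
  S[A,B] = ((-0.6)·(-0.4) + (1.4)·(1.6) + (1.4)·(1.6) + (0.4)·(-1.4) + (-2.6)·(-1.4)) / 4 = 7.8/4 = 1.95
  S[B,B] = ((-0.4)·(-0.4) + (1.6)·(1.6) + (1.6)·(1.6) + (-1.4)·(-1.4) + (-1.4)·(-1.4)) / 4 = 9.2/4 = 2.3
  S = [[2.8, 1.95],
 [1.95, 2.3]].

Step 3 — invert S. det(S) = 2.8·2.3 - (1.95)² = 2.6375.
  S^{-1} = (1/det) · [[d, -b], [-b, a]] = [[0.872, -0.7393],
 [-0.7393, 1.0616]].

Step 4 — quadratic form (x̄ - mu_0)^T · S^{-1} · (x̄ - mu_0):
  S^{-1} · (x̄ - mu_0) = (1.8389, -1.8199),
  (x̄ - mu_0)^T · [...] = (1.6)·(1.8389) + (-0.6)·(-1.8199) = 4.0341.

Step 5 — scale by n: T² = 5 · 4.0341 = 20.1706.

T² ≈ 20.1706


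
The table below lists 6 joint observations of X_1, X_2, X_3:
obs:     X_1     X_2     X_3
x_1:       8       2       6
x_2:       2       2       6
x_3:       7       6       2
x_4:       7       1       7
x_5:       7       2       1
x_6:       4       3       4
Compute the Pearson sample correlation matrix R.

Step 1 — column means:
  mean(X_1) = (8 + 2 + 7 + 7 + 7 + 4) / 6 = 35/6 = 5.8333
  mean(X_2) = (2 + 2 + 6 + 1 + 2 + 3) / 6 = 16/6 = 2.6667
  mean(X_3) = (6 + 6 + 2 + 7 + 1 + 4) / 6 = 26/6 = 4.3333

Step 2 — sample variances and covariances s[i,j] = (1/(n-1)) · Σ_k (x_{k,i} - mean_i) · (x_{k,j} - mean_j), with n-1 = 5:
  s[X_1,X_1] = ((2.1667)·(2.1667) + (-3.8333)·(-3.8333) + (1.1667)·(1.1667) + (1.1667)·(1.1667) + (1.1667)·(1.1667) + (-1.8333)·(-1.8333)) / 5 = 26.8333/5 = 5.3667
  s[X_1,X_2] = ((2.1667)·(-0.6667) + (-3.8333)·(-0.6667) + (1.1667)·(3.3333) + (1.1667)·(-1.6667) + (1.1667)·(-0.6667) + (-1.8333)·(0.3333)) / 5 = 1.6667/5 = 0.3333
  s[X_1,X_3] = ((2.1667)·(1.6667) + (-3.8333)·(1.6667) + (1.1667)·(-2.3333) + (1.1667)·(2.6667) + (1.1667)·(-3.3333) + (-1.8333)·(-0.3333)) / 5 = -5.6667/5 = -1.1333
  s[X_2,X_2] = ((-0.6667)·(-0.6667) + (-0.6667)·(-0.6667) + (3.3333)·(3.3333) + (-1.6667)·(-1.6667) + (-0.6667)·(-0.6667) + (0.3333)·(0.3333)) / 5 = 15.3333/5 = 3.0667
  s[X_2,X_3] = ((-0.6667)·(1.6667) + (-0.6667)·(1.6667) + (3.3333)·(-2.3333) + (-1.6667)·(2.6667) + (-0.6667)·(-3.3333) + (0.3333)·(-0.3333)) / 5 = -12.3333/5 = -2.4667
  s[X_3,X_3] = ((1.6667)·(1.6667) + (1.6667)·(1.6667) + (-2.3333)·(-2.3333) + (2.6667)·(2.6667) + (-3.3333)·(-3.3333) + (-0.3333)·(-0.3333)) / 5 = 29.3333/5 = 5.8667
  Sample standard deviations s_i = √(s[i,i]):
  s(X_1) = √(5.3667) = 2.3166
  s(X_2) = √(3.0667) = 1.7512
  s(X_3) = √(5.8667) = 2.4221

Step 3 — r_{ij} = s_{ij} / (s_i · s_j):
  r[X_1,X_1] = 1 (diagonal).
  r[X_1,X_2] = 0.3333 / (2.3166 · 1.7512) = 0.3333 / 4.0568 = 0.0822
  r[X_1,X_3] = -1.1333 / (2.3166 · 2.4221) = -1.1333 / 5.6111 = -0.202
  r[X_2,X_2] = 1 (diagonal).
  r[X_2,X_3] = -2.4667 / (1.7512 · 2.4221) = -2.4667 / 4.2416 = -0.5815
  r[X_3,X_3] = 1 (diagonal).

R is symmetric with unit diagonal. Assembling:

R = [[1, 0.0822, -0.202],
 [0.0822, 1, -0.5815],
 [-0.202, -0.5815, 1]]
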